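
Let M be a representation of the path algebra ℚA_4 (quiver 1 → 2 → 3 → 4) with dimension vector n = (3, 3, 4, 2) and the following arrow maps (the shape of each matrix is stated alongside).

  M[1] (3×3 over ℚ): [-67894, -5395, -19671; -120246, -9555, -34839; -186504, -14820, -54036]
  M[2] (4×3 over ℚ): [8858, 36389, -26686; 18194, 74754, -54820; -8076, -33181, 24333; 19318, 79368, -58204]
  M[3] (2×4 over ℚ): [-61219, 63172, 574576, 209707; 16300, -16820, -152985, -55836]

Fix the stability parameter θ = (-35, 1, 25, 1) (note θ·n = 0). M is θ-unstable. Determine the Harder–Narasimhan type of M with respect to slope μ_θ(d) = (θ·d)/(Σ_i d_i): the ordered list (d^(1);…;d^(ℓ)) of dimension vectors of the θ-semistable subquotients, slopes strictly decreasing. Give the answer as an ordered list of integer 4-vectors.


Barcode: M ≅ I[1,1]^2, I[1,4], I[2,3], I[2,4], I[3,3]. HN layers by μ_θ (4 steps, strictly decreasing):
  μ^(1)=25; μ^(2)=13; μ^(3)=1; μ^(4)=-35

((0, 0, 2, 0); (0, 0, 2, 2); (0, 3, 0, 0); (3, 0, 0, 0))


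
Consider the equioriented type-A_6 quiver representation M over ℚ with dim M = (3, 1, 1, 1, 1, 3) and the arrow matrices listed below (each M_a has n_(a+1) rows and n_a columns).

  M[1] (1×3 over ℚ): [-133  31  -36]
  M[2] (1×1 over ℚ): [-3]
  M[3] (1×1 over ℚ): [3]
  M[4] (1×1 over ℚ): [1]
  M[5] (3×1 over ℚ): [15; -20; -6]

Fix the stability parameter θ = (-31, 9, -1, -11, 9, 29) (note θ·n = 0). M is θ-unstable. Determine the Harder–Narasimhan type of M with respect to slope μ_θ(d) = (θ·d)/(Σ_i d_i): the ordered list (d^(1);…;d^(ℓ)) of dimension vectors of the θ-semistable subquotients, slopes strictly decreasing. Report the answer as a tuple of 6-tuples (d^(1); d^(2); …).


Via rank(M_{q-1}∘⋯∘M_p): M ≅ I[1,1]^2, I[1,6], I[6,6]^2.
μ_θ-semistable layers: μ^(1)=29; μ^(2)=9; μ^(3)=-1; μ^(4)=-31

((0, 0, 0, 0, 0, 3); (0, 0, 0, 0, 1, 0); (0, 1, 1, 1, 0, 0); (3, 0, 0, 0, 0, 0))


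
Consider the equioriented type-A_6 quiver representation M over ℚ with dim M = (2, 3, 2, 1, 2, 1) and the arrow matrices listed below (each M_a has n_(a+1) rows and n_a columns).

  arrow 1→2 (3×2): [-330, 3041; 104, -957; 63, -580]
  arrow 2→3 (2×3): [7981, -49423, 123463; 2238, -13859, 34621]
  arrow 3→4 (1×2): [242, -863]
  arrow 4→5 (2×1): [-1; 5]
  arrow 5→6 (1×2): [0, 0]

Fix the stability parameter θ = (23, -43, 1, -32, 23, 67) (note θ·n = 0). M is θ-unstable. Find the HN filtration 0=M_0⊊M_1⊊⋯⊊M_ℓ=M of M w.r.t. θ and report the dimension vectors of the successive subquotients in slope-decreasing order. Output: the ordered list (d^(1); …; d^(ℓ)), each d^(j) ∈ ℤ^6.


Via rank(M_{q-1}∘⋯∘M_p): M ≅ I[1,3], I[1,5], I[2,2], I[5,5], I[6,6].
μ_θ-semistable layers: μ^(1)=67; μ^(2)=23; μ^(3)=1; μ^(4)=-10; μ^(5)=-51/4; μ^(6)=-43

((0, 0, 0, 0, 0, 1); (0, 0, 0, 0, 2, 0); (0, 0, 1, 0, 0, 0); (1, 1, 0, 0, 0, 0); (1, 1, 1, 1, 0, 0); (0, 1, 0, 0, 0, 0))


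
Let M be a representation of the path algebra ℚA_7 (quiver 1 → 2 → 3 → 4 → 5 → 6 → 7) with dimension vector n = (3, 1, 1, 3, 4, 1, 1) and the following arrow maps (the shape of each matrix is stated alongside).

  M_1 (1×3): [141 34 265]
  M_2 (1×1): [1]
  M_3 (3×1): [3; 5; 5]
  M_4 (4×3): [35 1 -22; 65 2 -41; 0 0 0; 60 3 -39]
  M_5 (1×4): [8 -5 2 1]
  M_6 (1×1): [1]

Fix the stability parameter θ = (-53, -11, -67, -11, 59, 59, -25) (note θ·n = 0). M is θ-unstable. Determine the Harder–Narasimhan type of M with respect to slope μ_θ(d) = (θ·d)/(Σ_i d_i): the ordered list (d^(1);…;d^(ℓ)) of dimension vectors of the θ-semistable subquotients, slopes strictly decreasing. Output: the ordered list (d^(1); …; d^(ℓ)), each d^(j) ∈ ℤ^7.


Barcode: M ≅ I[1,1]^2, I[1,4], I[4,5], I[4,7], I[5,5]^2. HN layers by μ_θ (5 steps, strictly decreasing):
  μ^(1)=59; μ^(2)=31; μ^(3)=-11; μ^(4)=-39; μ^(5)=-53

((0, 0, 0, 0, 3, 0, 0); (0, 0, 0, 0, 1, 1, 1); (0, 0, 0, 3, 0, 0, 0); (0, 1, 1, 0, 0, 0, 0); (3, 0, 0, 0, 0, 0, 0))


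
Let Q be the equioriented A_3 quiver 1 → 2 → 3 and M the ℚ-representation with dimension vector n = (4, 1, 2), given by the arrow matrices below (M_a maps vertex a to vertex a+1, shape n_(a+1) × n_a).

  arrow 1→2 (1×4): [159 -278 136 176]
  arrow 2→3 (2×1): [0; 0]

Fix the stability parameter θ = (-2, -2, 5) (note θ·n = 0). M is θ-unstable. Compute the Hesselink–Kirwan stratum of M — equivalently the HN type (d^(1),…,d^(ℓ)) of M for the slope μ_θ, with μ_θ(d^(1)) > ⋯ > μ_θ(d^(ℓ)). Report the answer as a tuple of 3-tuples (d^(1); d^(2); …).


Barcode: M ≅ I[1,1]^3, I[1,2], I[3,3]^2. HN layers by μ_θ (2 steps, strictly decreasing):
  μ^(1)=5; μ^(2)=-2

((0, 0, 2); (4, 1, 0))


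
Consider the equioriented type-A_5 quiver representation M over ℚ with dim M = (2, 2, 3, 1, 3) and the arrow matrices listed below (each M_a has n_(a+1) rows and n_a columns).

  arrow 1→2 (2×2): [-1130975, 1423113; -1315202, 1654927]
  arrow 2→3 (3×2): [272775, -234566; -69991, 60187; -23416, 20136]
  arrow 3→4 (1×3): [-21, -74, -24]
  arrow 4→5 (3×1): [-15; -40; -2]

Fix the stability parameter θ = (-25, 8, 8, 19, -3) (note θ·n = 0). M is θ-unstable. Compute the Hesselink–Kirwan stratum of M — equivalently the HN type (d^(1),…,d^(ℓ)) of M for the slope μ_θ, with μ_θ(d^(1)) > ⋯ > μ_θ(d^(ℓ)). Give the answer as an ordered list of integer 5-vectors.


Via rank(M_{q-1}∘⋯∘M_p): M ≅ I[1,3], I[1,5], I[3,3], I[5,5]^2.
μ_θ-semistable layers: μ^(1)=8; μ^(2)=-3; μ^(3)=-25

((0, 2, 3, 1, 1); (0, 0, 0, 0, 2); (2, 0, 0, 0, 0))


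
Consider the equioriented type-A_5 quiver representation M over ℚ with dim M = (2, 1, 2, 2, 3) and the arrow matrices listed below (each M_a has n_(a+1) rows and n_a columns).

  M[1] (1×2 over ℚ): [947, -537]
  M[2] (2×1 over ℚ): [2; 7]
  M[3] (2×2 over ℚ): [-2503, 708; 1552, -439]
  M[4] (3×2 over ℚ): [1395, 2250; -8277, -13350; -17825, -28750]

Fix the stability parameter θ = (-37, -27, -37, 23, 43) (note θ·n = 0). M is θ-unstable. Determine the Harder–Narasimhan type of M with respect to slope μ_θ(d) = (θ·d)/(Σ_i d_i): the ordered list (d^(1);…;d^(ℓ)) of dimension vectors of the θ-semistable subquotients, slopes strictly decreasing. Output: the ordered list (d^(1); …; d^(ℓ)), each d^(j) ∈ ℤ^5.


Via rank(M_{q-1}∘⋯∘M_p): M ≅ I[1,1], I[1,4], I[3,5], I[5,5]^2.
μ_θ-semistable layers: μ^(1)=43; μ^(2)=23; μ^(3)=-32; μ^(4)=-37

((0, 0, 0, 0, 3); (0, 0, 0, 2, 0); (0, 1, 1, 0, 0); (2, 0, 1, 0, 0))


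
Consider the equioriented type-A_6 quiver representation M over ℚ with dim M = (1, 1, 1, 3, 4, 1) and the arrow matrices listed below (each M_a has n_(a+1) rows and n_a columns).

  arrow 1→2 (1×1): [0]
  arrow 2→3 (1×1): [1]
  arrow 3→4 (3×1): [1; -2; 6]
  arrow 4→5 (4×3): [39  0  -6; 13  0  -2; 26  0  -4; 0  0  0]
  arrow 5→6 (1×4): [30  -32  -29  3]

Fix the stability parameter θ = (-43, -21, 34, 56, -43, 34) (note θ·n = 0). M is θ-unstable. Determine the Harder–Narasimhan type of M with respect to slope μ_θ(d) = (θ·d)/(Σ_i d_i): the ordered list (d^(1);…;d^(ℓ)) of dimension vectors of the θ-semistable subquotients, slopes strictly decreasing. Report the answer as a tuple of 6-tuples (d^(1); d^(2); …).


Interval decomposition of M: I[1,1], I[2,5], I[4,4]^2, I[5,5]^2, I[5,6].
HN type (ℓ=5): μ^(1)=56; μ^(2)=34; μ^(3)=47/3; μ^(4)=-21; μ^(5)=-43

((0, 0, 0, 2, 0, 0); (0, 0, 0, 0, 0, 1); (0, 0, 1, 1, 1, 0); (0, 1, 0, 0, 0, 0); (1, 0, 0, 0, 3, 0))


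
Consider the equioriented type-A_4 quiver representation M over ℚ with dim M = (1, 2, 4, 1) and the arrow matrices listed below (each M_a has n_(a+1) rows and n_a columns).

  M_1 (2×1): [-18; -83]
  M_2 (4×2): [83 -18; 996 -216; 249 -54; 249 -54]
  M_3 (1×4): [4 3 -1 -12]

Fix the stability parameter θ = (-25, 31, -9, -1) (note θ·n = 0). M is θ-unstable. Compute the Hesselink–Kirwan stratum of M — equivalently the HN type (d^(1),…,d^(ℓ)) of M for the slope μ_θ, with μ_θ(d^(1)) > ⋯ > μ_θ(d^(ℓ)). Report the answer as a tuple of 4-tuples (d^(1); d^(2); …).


Interval decomposition of M: I[1,2], I[2,4], I[3,3]^3.
HN type (ℓ=4): μ^(1)=31; μ^(2)=7; μ^(3)=-9; μ^(4)=-25

((0, 1, 0, 0); (0, 1, 1, 1); (0, 0, 3, 0); (1, 0, 0, 0))


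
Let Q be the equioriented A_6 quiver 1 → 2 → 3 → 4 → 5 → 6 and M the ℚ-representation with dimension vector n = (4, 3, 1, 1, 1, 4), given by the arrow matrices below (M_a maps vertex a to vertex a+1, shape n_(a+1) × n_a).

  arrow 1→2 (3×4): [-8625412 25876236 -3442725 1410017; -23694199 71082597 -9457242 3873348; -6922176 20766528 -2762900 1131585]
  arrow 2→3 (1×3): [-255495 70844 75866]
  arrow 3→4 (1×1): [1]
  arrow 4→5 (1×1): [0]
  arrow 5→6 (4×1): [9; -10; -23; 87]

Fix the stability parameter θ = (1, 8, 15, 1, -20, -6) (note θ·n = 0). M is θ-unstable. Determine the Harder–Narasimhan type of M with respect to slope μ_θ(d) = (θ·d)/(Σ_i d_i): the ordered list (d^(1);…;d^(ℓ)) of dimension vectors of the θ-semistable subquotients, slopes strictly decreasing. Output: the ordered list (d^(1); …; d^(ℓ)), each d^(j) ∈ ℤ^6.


Interval decomposition of M: I[1,1], I[1,2]^2, I[1,4], I[5,6], I[6,6]^3.
HN type (ℓ=4): μ^(1)=8; μ^(2)=1; μ^(3)=-6; μ^(4)=-20

((0, 3, 1, 1, 0, 0); (4, 0, 0, 0, 0, 0); (0, 0, 0, 0, 0, 4); (0, 0, 0, 0, 1, 0))


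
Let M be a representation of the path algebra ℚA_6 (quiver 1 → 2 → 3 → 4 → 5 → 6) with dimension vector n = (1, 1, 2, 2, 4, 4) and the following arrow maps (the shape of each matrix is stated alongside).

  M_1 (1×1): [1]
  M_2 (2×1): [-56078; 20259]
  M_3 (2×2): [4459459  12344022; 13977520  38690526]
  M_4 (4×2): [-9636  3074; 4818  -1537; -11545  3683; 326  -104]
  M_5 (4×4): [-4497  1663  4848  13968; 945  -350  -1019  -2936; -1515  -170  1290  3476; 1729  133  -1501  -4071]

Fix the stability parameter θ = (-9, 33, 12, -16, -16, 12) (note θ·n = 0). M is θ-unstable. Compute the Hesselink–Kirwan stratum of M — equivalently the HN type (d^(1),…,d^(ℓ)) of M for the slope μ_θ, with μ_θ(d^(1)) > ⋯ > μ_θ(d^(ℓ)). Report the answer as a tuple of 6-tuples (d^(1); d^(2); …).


Via rank(M_{q-1}∘⋯∘M_p): M ≅ I[1,6], I[3,6], I[5,6]^2.
μ_θ-semistable layers: μ^(1)=12; μ^(2)=13/4; μ^(3)=-20/3; μ^(4)=-9; μ^(5)=-16

((0, 0, 0, 0, 0, 4); (0, 1, 1, 1, 1, 0); (0, 0, 1, 1, 1, 0); (1, 0, 0, 0, 0, 0); (0, 0, 0, 0, 2, 0))


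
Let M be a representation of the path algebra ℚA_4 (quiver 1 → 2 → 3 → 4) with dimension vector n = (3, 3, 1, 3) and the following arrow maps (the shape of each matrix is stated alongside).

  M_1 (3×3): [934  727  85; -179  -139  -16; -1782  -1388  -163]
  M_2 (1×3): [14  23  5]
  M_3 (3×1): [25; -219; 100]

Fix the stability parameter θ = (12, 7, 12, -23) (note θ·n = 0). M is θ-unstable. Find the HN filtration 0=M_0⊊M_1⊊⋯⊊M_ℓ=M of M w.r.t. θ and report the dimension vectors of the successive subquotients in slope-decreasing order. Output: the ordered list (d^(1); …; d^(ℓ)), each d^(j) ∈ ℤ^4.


Via rank(M_{q-1}∘⋯∘M_p): M ≅ I[1,2]^2, I[1,4], I[4,4]^2.
μ_θ-semistable layers: μ^(1)=19/2; μ^(2)=2; μ^(3)=-23

((2, 2, 0, 0); (1, 1, 1, 1); (0, 0, 0, 2))


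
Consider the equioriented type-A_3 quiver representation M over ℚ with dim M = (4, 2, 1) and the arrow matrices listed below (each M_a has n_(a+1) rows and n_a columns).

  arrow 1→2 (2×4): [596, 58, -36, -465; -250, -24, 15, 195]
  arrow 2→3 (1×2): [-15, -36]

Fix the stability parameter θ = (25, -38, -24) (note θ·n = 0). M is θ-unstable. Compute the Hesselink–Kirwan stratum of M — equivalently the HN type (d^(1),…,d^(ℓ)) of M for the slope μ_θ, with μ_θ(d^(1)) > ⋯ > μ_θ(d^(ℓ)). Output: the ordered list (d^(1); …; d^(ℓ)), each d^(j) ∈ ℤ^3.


Interval decomposition of M: I[1,1]^2, I[1,2], I[1,3].
HN type (ℓ=3): μ^(1)=25; μ^(2)=-13/2; μ^(3)=-37/3

((2, 0, 0); (1, 1, 0); (1, 1, 1))


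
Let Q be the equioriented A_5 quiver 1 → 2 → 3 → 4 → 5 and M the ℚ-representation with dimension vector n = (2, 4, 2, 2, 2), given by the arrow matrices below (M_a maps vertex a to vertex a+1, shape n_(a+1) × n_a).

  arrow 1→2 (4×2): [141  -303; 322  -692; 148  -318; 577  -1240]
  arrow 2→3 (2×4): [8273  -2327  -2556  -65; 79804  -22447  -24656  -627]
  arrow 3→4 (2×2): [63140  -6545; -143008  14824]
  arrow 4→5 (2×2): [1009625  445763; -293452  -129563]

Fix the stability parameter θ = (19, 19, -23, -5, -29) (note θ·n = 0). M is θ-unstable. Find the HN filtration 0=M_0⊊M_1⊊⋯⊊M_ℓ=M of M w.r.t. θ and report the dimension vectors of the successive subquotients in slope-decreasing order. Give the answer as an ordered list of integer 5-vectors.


Barcode: M ≅ I[1,3], I[1,5], I[2,2]^2, I[4,5]. HN layers by μ_θ (4 steps, strictly decreasing):
  μ^(1)=19; μ^(2)=5; μ^(3)=-19/5; μ^(4)=-17

((0, 2, 0, 0, 0); (1, 1, 1, 0, 0); (1, 1, 1, 1, 1); (0, 0, 0, 1, 1))


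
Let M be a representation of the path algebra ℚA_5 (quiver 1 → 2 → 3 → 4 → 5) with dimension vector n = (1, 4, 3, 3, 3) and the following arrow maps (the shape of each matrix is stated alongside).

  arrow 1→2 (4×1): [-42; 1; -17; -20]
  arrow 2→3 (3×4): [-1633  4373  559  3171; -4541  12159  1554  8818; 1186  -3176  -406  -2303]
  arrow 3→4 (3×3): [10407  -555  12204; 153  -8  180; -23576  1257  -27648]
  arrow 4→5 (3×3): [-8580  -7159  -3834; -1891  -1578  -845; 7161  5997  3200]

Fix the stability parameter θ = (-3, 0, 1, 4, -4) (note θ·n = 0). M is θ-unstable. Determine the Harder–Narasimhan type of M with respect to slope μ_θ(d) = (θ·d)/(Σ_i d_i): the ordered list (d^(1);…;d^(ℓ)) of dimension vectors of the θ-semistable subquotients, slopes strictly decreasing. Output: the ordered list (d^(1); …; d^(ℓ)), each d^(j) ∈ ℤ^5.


Via rank(M_{q-1}∘⋯∘M_p): M ≅ I[1,5], I[2,2], I[2,3], I[2,5], I[4,5].
μ_θ-semistable layers: μ^(1)=1; μ^(2)=1/3; μ^(3)=0; μ^(4)=-3

((0, 0, 1, 0, 0); (0, 0, 2, 2, 2); (0, 4, 0, 1, 1); (1, 0, 0, 0, 0))


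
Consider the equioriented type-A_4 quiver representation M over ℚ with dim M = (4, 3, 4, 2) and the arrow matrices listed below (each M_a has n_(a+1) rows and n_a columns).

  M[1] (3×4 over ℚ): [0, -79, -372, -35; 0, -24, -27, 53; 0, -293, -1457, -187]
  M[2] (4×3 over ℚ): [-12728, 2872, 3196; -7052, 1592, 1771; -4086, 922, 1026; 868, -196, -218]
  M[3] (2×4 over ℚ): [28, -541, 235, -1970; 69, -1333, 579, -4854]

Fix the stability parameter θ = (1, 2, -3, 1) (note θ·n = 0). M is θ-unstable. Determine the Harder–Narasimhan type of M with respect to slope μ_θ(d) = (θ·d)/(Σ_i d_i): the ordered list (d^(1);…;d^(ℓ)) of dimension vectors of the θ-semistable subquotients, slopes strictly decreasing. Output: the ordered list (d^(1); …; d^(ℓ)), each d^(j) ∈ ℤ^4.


Via rank(M_{q-1}∘⋯∘M_p): M ≅ I[1,1], I[1,2], I[1,3], I[1,4], I[3,3], I[3,4].
μ_θ-semistable layers: μ^(1)=2; μ^(2)=1; μ^(3)=0; μ^(4)=-3

((0, 1, 0, 0); (2, 0, 0, 2); (2, 2, 2, 0); (0, 0, 2, 0))


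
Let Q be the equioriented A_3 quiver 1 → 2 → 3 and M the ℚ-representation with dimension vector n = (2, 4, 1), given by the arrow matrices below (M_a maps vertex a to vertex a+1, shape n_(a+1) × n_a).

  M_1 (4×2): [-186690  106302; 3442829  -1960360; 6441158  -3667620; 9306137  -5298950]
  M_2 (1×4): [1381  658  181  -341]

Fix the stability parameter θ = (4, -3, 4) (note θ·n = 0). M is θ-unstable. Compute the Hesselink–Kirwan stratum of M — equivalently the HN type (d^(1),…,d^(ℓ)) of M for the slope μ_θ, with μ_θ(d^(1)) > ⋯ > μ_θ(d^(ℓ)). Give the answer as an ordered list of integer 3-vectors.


Via rank(M_{q-1}∘⋯∘M_p): M ≅ I[1,2], I[1,3], I[2,2]^2.
μ_θ-semistable layers: μ^(1)=4; μ^(2)=1/2; μ^(3)=-3

((0, 0, 1); (2, 2, 0); (0, 2, 0))


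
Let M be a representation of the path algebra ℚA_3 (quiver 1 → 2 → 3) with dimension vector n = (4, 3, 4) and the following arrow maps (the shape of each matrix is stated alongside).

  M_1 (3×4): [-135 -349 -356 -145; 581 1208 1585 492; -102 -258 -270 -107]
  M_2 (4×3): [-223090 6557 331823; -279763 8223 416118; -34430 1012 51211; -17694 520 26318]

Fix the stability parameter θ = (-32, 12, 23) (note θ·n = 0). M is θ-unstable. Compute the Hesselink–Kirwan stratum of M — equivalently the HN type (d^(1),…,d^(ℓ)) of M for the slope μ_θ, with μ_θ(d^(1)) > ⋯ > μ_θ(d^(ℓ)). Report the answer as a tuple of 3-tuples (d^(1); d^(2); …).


Interval decomposition of M: I[1,1], I[1,3]^3, I[3,3].
HN type (ℓ=3): μ^(1)=23; μ^(2)=12; μ^(3)=-32

((0, 0, 4); (0, 3, 0); (4, 0, 0))


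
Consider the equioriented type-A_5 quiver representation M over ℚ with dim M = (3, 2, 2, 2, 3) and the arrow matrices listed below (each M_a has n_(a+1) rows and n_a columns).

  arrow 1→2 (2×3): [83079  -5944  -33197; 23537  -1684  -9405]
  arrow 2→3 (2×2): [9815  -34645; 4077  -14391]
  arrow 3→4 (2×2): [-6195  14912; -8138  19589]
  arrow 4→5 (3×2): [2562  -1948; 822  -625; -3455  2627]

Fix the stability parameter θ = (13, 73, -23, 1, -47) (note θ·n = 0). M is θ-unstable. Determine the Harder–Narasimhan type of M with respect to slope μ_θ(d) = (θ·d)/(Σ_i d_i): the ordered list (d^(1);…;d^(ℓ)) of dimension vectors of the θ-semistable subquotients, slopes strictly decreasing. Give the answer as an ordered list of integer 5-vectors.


Barcode: M ≅ I[1,1], I[1,2], I[1,5], I[3,5], I[5,5]. HN layers by μ_θ (5 steps, strictly decreasing):
  μ^(1)=73; μ^(2)=13; μ^(3)=17/5; μ^(4)=-23; μ^(5)=-47

((0, 1, 0, 0, 0); (2, 0, 0, 0, 0); (1, 1, 1, 1, 1); (0, 0, 1, 1, 1); (0, 0, 0, 0, 1))


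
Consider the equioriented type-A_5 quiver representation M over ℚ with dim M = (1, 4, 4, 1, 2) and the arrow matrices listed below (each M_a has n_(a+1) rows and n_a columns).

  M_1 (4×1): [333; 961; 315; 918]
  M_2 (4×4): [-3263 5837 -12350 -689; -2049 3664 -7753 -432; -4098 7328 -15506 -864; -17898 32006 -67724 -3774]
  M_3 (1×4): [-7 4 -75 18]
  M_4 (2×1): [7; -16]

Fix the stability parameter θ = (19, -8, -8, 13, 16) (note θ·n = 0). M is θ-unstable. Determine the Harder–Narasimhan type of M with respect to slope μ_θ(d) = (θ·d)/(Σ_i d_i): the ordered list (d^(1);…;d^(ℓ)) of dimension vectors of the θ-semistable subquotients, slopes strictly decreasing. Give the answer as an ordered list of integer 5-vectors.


Interval decomposition of M: I[1,5], I[2,2]^2, I[2,3], I[3,3]^2, I[5,5].
HN type (ℓ=4): μ^(1)=16; μ^(2)=13; μ^(3)=1; μ^(4)=-8

((0, 0, 0, 0, 2); (0, 0, 0, 1, 0); (1, 1, 1, 0, 0); (0, 3, 3, 0, 0))


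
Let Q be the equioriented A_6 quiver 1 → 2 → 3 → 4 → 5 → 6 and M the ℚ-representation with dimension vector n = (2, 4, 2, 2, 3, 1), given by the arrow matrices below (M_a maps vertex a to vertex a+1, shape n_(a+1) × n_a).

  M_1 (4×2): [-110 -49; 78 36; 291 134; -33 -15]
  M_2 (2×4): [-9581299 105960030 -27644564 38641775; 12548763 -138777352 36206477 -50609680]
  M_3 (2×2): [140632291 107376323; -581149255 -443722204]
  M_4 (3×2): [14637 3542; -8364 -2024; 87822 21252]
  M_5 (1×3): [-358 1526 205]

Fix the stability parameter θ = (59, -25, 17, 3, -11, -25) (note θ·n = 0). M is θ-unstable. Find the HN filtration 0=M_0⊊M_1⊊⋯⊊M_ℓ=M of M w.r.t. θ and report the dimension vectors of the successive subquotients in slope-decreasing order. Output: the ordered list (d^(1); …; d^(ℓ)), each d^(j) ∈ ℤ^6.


Barcode: M ≅ I[1,4], I[1,5], I[2,2]^2, I[5,5], I[5,6]. HN layers by μ_θ (5 steps, strictly decreasing):
  μ^(1)=27/2; μ^(2)=43/5; μ^(3)=-11; μ^(4)=-18; μ^(5)=-25

((1, 1, 1, 1, 0, 0); (1, 1, 1, 1, 1, 0); (0, 0, 0, 0, 1, 0); (0, 0, 0, 0, 1, 1); (0, 2, 0, 0, 0, 0))


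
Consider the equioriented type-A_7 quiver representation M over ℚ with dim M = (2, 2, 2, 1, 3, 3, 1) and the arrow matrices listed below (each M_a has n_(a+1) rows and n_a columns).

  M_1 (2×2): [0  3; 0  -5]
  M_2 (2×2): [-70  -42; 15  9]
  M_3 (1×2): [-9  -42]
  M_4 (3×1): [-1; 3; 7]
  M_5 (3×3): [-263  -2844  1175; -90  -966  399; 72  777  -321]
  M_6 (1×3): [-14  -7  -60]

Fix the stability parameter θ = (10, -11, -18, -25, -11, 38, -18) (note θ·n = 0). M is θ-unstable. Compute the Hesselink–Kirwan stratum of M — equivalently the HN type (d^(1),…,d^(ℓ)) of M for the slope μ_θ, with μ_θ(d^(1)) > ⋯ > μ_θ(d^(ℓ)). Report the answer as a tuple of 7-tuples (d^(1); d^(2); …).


Via rank(M_{q-1}∘⋯∘M_p): M ≅ I[1,1], I[1,2], I[2,3], I[3,7], I[5,6]^2.
μ_θ-semistable layers: μ^(1)=38; μ^(2)=10; μ^(3)=-1/2; μ^(4)=-11; μ^(5)=-29/2; μ^(6)=-43/2

((0, 0, 0, 0, 0, 2, 0); (1, 0, 0, 0, 0, 1, 1); (1, 1, 0, 0, 0, 0, 0); (0, 0, 0, 0, 3, 0, 0); (0, 1, 1, 0, 0, 0, 0); (0, 0, 1, 1, 0, 0, 0))


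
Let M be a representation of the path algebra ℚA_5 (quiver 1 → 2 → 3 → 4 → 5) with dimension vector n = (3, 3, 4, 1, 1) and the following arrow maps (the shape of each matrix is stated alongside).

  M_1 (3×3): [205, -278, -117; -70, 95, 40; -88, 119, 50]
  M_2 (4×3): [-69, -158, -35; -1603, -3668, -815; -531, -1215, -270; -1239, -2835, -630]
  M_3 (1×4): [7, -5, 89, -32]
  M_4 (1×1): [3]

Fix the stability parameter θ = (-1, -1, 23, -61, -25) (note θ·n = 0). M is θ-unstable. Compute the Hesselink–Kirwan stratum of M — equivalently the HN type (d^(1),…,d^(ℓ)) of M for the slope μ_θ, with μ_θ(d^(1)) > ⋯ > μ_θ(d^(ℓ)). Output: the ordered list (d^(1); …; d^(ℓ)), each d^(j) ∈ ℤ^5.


Via rank(M_{q-1}∘⋯∘M_p): M ≅ I[1,1], I[1,2], I[1,5], I[2,3], I[3,3]^2.
μ_θ-semistable layers: μ^(1)=23; μ^(2)=-1; μ^(3)=-13

((0, 0, 3, 0, 0); (2, 2, 0, 0, 0); (1, 1, 1, 1, 1))


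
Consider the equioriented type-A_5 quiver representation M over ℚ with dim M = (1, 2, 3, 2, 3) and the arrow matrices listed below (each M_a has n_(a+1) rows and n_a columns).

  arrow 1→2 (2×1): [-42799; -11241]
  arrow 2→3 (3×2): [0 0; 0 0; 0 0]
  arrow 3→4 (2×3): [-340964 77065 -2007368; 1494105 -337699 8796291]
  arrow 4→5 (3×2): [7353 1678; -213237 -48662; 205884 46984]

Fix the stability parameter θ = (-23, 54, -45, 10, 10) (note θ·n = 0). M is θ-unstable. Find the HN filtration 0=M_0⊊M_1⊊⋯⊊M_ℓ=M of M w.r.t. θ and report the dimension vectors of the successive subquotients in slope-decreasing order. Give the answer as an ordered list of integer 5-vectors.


Barcode: M ≅ I[1,2], I[2,2], I[3,3], I[3,4], I[3,5], I[5,5]^2. HN layers by μ_θ (4 steps, strictly decreasing):
  μ^(1)=54; μ^(2)=10; μ^(3)=-23; μ^(4)=-45

((0, 2, 0, 0, 0); (0, 0, 0, 2, 3); (1, 0, 0, 0, 0); (0, 0, 3, 0, 0))


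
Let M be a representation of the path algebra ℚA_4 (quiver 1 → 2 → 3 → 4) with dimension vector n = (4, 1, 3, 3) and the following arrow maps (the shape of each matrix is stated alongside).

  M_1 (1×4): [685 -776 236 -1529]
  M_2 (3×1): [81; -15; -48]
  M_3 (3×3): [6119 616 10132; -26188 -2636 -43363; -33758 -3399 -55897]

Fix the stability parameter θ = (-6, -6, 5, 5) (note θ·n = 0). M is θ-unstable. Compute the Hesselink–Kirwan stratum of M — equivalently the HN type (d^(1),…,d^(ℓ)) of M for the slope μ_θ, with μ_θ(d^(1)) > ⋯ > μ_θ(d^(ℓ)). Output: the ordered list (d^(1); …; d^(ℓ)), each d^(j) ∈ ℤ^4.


Interval decomposition of M: I[1,1]^3, I[1,4], I[3,4]^2.
HN type (ℓ=2): μ^(1)=5; μ^(2)=-6

((0, 0, 3, 3); (4, 1, 0, 0))


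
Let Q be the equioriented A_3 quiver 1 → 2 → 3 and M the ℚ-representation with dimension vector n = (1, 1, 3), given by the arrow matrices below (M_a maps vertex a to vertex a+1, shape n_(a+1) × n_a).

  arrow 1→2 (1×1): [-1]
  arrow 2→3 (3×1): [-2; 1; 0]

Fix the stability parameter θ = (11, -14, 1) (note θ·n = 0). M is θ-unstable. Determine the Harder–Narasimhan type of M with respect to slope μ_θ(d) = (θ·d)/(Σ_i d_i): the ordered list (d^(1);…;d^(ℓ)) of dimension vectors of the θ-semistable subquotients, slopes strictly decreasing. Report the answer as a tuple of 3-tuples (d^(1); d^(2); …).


Barcode: M ≅ I[1,3], I[3,3]^2. HN layers by μ_θ (2 steps, strictly decreasing):
  μ^(1)=1; μ^(2)=-3/2

((0, 0, 3); (1, 1, 0))


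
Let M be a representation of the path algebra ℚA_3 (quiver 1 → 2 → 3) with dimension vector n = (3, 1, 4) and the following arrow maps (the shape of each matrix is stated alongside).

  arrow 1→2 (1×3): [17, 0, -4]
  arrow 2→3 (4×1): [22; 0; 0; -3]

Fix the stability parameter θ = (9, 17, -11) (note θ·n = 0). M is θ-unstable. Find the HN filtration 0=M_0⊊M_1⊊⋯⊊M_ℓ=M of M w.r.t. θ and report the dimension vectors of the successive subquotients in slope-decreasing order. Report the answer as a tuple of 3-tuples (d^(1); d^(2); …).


Via rank(M_{q-1}∘⋯∘M_p): M ≅ I[1,1]^2, I[1,3], I[3,3]^3.
μ_θ-semistable layers: μ^(1)=9; μ^(2)=5; μ^(3)=-11

((2, 0, 0); (1, 1, 1); (0, 0, 3))


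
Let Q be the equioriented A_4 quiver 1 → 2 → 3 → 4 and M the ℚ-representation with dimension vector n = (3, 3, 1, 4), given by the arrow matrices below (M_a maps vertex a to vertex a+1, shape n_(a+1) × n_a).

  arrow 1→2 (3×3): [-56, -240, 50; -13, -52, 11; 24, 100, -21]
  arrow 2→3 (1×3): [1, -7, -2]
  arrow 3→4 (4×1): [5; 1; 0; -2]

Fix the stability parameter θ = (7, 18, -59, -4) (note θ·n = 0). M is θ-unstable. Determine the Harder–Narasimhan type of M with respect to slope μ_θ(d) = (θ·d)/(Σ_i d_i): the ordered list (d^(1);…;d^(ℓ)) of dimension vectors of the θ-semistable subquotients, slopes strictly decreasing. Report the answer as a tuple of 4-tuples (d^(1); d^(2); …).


Interval decomposition of M: I[1,2]^2, I[1,4], I[4,4]^3.
HN type (ℓ=4): μ^(1)=18; μ^(2)=7; μ^(3)=-4; μ^(4)=-34/3

((0, 2, 0, 0); (2, 0, 0, 0); (0, 0, 0, 4); (1, 1, 1, 0))


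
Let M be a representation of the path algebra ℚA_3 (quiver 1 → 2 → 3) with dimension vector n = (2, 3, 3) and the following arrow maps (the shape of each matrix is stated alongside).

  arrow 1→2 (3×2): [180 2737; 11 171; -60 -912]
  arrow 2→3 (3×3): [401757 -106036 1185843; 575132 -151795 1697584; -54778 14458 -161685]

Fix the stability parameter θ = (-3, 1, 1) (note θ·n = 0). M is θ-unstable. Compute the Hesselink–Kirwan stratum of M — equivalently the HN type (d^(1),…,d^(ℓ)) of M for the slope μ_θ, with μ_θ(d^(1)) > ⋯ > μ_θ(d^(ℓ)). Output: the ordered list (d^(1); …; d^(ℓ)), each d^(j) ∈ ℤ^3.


Interval decomposition of M: I[1,3]^2, I[2,3].
HN type (ℓ=2): μ^(1)=1; μ^(2)=-3

((0, 3, 3); (2, 0, 0))


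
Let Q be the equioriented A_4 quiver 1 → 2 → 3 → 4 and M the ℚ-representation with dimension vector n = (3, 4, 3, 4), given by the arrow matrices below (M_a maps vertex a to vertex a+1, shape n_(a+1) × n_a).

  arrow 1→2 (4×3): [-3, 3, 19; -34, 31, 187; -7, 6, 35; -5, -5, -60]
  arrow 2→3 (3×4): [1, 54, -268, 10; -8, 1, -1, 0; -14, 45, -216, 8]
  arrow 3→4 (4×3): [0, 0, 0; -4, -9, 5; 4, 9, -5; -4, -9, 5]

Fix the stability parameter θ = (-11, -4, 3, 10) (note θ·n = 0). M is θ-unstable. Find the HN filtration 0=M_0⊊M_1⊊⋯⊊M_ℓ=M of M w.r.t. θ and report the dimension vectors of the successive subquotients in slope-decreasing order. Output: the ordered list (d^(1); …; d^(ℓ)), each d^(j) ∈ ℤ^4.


Via rank(M_{q-1}∘⋯∘M_p): M ≅ I[1,3]^2, I[1,4], I[2,2], I[4,4]^3.
μ_θ-semistable layers: μ^(1)=10; μ^(2)=3; μ^(3)=-4; μ^(4)=-11

((0, 0, 0, 4); (0, 0, 3, 0); (0, 4, 0, 0); (3, 0, 0, 0))


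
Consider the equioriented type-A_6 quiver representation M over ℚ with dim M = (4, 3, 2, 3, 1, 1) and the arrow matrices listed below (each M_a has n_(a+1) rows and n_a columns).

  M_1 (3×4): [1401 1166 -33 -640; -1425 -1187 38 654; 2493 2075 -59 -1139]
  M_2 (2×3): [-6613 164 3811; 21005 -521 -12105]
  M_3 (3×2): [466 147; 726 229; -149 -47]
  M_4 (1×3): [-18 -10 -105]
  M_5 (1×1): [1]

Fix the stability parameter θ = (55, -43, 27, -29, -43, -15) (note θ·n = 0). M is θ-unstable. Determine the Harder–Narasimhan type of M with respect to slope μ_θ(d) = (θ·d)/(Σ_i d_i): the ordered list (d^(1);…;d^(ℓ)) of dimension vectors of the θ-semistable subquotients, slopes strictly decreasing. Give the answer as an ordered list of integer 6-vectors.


Barcode: M ≅ I[1,1], I[1,2], I[1,4], I[1,6], I[4,4]. HN layers by μ_θ (5 steps, strictly decreasing):
  μ^(1)=55; μ^(2)=6; μ^(3)=5/2; μ^(4)=-8; μ^(5)=-29

((1, 0, 0, 0, 0, 0); (1, 1, 0, 0, 0, 0); (1, 1, 1, 1, 0, 0); (1, 1, 1, 1, 1, 1); (0, 0, 0, 1, 0, 0))


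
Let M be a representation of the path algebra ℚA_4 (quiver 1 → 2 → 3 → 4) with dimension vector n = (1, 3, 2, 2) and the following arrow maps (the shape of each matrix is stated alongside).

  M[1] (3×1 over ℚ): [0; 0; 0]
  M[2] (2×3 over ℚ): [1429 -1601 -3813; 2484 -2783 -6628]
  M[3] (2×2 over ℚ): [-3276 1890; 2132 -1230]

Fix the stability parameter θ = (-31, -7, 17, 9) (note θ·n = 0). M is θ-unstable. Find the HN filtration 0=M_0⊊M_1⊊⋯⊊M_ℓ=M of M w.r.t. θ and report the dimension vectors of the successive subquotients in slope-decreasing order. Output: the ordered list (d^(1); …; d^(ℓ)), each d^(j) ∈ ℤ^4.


Barcode: M ≅ I[1,1], I[2,2], I[2,3], I[2,4], I[4,4]. HN layers by μ_θ (5 steps, strictly decreasing):
  μ^(1)=17; μ^(2)=13; μ^(3)=9; μ^(4)=-7; μ^(5)=-31

((0, 0, 1, 0); (0, 0, 1, 1); (0, 0, 0, 1); (0, 3, 0, 0); (1, 0, 0, 0))


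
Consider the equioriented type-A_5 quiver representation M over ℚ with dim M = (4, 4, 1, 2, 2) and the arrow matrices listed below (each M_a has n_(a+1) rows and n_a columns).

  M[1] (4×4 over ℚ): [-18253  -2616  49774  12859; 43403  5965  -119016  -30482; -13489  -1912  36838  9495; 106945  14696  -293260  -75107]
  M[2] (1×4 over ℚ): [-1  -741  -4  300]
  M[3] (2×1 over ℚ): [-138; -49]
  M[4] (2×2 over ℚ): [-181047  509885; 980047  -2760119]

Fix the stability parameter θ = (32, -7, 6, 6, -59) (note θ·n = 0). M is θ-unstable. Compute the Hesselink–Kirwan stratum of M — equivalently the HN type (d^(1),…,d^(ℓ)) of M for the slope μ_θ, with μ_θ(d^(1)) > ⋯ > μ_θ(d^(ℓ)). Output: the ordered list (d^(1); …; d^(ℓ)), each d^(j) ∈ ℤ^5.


Via rank(M_{q-1}∘⋯∘M_p): M ≅ I[1,1], I[1,2]^2, I[1,5], I[2,2], I[4,5].
μ_θ-semistable layers: μ^(1)=32; μ^(2)=25/2; μ^(3)=-22/5; μ^(4)=-7; μ^(5)=-53/2

((1, 0, 0, 0, 0); (2, 2, 0, 0, 0); (1, 1, 1, 1, 1); (0, 1, 0, 0, 0); (0, 0, 0, 1, 1))


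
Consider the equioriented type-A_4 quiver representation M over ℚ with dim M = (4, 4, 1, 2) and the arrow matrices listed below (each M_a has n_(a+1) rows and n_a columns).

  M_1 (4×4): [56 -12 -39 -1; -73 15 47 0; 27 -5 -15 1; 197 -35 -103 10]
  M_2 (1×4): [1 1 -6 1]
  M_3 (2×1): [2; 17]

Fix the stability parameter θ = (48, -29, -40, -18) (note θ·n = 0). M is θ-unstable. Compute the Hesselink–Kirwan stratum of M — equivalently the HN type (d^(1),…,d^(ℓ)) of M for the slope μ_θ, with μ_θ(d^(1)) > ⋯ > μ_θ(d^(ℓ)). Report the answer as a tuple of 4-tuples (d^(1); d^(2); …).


Interval decomposition of M: I[1,1], I[1,2]^2, I[1,4], I[2,2], I[4,4].
HN type (ℓ=5): μ^(1)=48; μ^(2)=19/2; μ^(3)=-39/4; μ^(4)=-18; μ^(5)=-29

((1, 0, 0, 0); (2, 2, 0, 0); (1, 1, 1, 1); (0, 0, 0, 1); (0, 1, 0, 0))


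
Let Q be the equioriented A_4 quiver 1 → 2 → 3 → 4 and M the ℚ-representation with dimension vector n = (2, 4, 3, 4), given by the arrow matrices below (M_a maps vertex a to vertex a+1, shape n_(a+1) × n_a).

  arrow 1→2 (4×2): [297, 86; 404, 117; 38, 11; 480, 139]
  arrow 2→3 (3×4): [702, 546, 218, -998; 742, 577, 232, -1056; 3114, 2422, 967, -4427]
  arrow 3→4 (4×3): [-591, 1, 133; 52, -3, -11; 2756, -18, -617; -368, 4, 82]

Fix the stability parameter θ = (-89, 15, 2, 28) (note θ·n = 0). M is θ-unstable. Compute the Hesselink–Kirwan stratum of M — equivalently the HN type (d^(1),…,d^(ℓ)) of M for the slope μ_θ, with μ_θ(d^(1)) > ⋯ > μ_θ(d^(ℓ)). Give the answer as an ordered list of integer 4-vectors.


Barcode: M ≅ I[1,4]^2, I[2,2], I[2,4], I[4,4]. HN layers by μ_θ (4 steps, strictly decreasing):
  μ^(1)=28; μ^(2)=15; μ^(3)=17/2; μ^(4)=-89

((0, 0, 0, 4); (0, 1, 0, 0); (0, 3, 3, 0); (2, 0, 0, 0))


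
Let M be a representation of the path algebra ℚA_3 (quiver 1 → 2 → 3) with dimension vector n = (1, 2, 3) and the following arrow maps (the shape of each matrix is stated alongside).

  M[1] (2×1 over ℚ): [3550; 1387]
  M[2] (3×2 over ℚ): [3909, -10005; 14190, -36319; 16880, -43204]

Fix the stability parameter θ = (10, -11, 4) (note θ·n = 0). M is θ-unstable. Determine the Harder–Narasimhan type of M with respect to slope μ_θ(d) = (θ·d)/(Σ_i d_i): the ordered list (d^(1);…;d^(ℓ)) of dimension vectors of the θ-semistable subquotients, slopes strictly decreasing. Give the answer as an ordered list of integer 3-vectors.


Via rank(M_{q-1}∘⋯∘M_p): M ≅ I[1,3], I[2,3], I[3,3].
μ_θ-semistable layers: μ^(1)=4; μ^(2)=-1/2; μ^(3)=-11

((0, 0, 3); (1, 1, 0); (0, 1, 0))


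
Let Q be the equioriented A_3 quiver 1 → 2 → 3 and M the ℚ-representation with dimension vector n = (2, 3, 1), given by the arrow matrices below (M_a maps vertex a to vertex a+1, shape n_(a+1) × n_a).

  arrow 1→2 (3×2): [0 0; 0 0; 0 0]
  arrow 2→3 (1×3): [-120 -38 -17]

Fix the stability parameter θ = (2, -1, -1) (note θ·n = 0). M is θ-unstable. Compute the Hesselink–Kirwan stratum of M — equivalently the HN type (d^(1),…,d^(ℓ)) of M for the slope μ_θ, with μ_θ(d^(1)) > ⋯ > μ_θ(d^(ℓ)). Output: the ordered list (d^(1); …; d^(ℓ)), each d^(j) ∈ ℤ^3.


Interval decomposition of M: I[1,1]^2, I[2,2]^2, I[2,3].
HN type (ℓ=2): μ^(1)=2; μ^(2)=-1

((2, 0, 0); (0, 3, 1))


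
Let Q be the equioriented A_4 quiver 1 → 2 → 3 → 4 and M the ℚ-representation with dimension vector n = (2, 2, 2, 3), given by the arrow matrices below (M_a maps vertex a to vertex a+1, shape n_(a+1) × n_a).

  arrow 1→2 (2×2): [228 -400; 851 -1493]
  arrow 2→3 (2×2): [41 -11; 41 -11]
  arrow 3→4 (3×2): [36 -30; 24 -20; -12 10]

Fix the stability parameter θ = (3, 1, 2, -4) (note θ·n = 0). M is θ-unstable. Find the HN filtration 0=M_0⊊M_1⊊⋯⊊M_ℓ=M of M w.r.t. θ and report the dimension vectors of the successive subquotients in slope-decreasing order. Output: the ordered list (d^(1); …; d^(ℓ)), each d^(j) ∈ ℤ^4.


Interval decomposition of M: I[1,2], I[1,4], I[3,3], I[4,4]^2.
HN type (ℓ=3): μ^(1)=2; μ^(2)=1/2; μ^(3)=-4

((1, 1, 1, 0); (1, 1, 1, 1); (0, 0, 0, 2))


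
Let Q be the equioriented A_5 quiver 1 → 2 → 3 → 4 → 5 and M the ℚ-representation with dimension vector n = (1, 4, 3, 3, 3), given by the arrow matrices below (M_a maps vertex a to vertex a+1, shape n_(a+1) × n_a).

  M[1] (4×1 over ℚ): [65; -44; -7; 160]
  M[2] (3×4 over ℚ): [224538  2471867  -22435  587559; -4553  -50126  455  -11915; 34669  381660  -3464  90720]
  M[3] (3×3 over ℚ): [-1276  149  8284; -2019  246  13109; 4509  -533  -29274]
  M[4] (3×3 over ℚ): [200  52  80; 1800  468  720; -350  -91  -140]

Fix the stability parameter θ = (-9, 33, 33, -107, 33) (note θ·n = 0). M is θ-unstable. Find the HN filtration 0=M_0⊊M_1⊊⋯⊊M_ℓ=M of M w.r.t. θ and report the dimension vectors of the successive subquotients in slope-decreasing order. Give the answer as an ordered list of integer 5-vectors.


Via rank(M_{q-1}∘⋯∘M_p): M ≅ I[1,5], I[2,2], I[2,4]^2, I[5,5]^2.
μ_θ-semistable layers: μ^(1)=33; μ^(2)=-25/2; μ^(3)=-41/3

((0, 1, 0, 0, 3); (1, 1, 1, 1, 0); (0, 2, 2, 2, 0))


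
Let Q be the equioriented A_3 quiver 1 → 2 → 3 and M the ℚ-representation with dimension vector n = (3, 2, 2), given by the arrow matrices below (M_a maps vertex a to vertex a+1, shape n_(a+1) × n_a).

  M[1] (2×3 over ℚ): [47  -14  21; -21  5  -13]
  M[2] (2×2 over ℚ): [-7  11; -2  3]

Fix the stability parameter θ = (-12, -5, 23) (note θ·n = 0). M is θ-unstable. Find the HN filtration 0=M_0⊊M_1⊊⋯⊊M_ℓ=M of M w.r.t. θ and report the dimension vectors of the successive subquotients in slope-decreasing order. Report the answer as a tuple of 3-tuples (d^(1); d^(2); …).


Interval decomposition of M: I[1,1], I[1,3]^2.
HN type (ℓ=3): μ^(1)=23; μ^(2)=-5; μ^(3)=-12

((0, 0, 2); (0, 2, 0); (3, 0, 0))


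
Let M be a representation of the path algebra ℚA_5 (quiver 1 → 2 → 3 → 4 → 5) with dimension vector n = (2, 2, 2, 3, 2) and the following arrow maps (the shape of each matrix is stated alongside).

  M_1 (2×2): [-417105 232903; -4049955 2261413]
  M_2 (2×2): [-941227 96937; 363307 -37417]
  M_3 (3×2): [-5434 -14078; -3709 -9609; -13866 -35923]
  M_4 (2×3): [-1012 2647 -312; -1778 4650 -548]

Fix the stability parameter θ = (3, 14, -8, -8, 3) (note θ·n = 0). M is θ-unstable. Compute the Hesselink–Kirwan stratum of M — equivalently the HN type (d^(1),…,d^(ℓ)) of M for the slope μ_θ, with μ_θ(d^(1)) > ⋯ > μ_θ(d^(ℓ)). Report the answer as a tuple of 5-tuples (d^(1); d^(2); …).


Via rank(M_{q-1}∘⋯∘M_p): M ≅ I[1,1], I[1,2], I[2,5], I[3,5], I[4,4].
μ_θ-semistable layers: μ^(1)=14; μ^(2)=3; μ^(3)=-2/3; μ^(4)=-8

((0, 1, 0, 0, 0); (2, 0, 0, 0, 2); (0, 1, 1, 1, 0); (0, 0, 1, 2, 0))


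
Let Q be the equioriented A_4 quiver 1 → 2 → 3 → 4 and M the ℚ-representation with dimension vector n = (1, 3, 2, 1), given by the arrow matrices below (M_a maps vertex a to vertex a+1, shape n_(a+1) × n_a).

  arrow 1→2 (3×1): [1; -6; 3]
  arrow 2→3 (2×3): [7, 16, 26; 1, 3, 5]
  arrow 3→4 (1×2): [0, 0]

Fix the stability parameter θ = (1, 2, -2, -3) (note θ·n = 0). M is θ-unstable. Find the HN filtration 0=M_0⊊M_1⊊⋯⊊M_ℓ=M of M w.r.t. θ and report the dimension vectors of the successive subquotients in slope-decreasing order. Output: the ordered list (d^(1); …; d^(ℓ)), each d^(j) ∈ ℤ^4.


Via rank(M_{q-1}∘⋯∘M_p): M ≅ I[1,3], I[2,2], I[2,3], I[4,4].
μ_θ-semistable layers: μ^(1)=2; μ^(2)=1/3; μ^(3)=0; μ^(4)=-3

((0, 1, 0, 0); (1, 1, 1, 0); (0, 1, 1, 0); (0, 0, 0, 1))


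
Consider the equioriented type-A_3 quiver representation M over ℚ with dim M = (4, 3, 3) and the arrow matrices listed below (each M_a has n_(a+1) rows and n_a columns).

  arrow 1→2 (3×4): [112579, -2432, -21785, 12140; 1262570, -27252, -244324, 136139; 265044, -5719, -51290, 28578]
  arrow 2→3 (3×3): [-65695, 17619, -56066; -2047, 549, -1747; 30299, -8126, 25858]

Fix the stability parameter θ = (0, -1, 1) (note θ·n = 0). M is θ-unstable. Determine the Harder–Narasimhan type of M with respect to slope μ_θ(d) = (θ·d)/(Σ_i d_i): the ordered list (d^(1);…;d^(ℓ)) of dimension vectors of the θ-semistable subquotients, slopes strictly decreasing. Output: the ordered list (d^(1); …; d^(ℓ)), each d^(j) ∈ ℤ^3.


Interval decomposition of M: I[1,1], I[1,3]^3.
HN type (ℓ=3): μ^(1)=1; μ^(2)=0; μ^(3)=-1/2

((0, 0, 3); (1, 0, 0); (3, 3, 0))


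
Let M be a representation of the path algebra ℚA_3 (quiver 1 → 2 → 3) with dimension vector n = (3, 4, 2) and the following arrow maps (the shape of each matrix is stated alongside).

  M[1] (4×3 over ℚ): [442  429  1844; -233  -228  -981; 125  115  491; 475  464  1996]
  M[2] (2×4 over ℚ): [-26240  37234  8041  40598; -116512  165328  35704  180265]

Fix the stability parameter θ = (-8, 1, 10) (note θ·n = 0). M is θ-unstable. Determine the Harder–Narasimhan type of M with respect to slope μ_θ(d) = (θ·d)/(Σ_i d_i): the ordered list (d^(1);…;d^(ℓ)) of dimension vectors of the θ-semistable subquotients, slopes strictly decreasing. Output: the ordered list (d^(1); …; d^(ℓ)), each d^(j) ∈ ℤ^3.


Interval decomposition of M: I[1,2], I[1,3]^2, I[2,2].
HN type (ℓ=3): μ^(1)=10; μ^(2)=1; μ^(3)=-8

((0, 0, 2); (0, 4, 0); (3, 0, 0))


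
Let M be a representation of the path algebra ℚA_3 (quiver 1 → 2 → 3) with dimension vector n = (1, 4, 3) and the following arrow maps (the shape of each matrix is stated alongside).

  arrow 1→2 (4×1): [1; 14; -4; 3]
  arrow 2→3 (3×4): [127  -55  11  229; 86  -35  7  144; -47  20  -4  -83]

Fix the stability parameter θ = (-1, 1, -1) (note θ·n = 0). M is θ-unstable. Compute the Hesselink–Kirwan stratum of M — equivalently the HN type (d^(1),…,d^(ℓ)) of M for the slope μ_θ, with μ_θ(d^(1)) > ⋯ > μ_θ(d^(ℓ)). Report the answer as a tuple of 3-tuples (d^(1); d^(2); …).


Via rank(M_{q-1}∘⋯∘M_p): M ≅ I[1,2], I[2,2], I[2,3]^2, I[3,3].
μ_θ-semistable layers: μ^(1)=1; μ^(2)=0; μ^(3)=-1

((0, 2, 0); (0, 2, 2); (1, 0, 1))
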